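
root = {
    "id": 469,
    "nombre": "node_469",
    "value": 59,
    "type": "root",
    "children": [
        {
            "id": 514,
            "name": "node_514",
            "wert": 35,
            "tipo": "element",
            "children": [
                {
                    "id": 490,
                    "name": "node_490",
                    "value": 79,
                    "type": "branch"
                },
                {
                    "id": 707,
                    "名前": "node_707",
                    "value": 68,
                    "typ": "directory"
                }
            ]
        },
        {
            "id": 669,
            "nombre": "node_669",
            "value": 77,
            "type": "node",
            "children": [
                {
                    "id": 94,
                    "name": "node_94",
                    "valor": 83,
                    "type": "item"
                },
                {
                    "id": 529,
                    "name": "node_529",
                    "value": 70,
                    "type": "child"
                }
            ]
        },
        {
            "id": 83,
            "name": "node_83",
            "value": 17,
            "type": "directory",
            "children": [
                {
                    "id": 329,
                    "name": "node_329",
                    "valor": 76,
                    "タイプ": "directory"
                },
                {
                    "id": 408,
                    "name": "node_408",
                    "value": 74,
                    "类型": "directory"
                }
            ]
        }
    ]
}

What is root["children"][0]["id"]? 514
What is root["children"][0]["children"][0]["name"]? "node_490"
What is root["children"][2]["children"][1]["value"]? 74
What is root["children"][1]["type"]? "node"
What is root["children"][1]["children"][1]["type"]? "child"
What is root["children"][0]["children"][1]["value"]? 68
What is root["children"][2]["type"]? "directory"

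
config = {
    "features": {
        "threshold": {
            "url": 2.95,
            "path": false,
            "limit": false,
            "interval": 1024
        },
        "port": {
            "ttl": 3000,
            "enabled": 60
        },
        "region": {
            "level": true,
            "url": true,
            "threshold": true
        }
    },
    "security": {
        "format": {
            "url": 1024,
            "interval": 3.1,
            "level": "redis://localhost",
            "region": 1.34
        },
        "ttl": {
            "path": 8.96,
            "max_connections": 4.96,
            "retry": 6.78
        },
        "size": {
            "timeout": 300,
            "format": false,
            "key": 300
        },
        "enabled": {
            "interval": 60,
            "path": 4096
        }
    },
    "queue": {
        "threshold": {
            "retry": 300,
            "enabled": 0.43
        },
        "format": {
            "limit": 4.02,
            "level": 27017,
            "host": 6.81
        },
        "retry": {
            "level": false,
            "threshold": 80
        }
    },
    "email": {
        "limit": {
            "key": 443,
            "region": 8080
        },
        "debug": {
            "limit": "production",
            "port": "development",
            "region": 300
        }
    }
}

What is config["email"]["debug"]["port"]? "development"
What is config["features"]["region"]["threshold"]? True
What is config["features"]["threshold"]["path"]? False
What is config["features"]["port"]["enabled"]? 60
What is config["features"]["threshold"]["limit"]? False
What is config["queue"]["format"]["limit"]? 4.02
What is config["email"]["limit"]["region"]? 8080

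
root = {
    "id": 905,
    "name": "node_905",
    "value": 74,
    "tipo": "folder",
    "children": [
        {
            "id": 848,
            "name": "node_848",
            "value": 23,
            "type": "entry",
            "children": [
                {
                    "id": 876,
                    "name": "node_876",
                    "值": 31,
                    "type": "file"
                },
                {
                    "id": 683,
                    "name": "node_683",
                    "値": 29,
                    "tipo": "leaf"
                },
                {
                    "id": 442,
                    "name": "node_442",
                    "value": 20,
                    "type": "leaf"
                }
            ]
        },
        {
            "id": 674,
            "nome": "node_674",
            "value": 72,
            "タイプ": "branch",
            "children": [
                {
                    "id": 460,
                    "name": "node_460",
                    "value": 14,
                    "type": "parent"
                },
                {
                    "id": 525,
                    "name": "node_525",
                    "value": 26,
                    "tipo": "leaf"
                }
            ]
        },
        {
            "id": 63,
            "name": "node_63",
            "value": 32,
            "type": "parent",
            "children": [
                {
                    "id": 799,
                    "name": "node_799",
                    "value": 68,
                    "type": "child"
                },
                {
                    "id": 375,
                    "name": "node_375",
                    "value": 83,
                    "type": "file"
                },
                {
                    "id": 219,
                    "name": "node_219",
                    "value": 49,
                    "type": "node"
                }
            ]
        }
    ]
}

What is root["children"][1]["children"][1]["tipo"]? "leaf"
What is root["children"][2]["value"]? 32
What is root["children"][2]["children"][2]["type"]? "node"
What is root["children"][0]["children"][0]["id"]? 876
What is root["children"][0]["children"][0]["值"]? 31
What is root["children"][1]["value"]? 72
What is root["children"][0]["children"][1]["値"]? 29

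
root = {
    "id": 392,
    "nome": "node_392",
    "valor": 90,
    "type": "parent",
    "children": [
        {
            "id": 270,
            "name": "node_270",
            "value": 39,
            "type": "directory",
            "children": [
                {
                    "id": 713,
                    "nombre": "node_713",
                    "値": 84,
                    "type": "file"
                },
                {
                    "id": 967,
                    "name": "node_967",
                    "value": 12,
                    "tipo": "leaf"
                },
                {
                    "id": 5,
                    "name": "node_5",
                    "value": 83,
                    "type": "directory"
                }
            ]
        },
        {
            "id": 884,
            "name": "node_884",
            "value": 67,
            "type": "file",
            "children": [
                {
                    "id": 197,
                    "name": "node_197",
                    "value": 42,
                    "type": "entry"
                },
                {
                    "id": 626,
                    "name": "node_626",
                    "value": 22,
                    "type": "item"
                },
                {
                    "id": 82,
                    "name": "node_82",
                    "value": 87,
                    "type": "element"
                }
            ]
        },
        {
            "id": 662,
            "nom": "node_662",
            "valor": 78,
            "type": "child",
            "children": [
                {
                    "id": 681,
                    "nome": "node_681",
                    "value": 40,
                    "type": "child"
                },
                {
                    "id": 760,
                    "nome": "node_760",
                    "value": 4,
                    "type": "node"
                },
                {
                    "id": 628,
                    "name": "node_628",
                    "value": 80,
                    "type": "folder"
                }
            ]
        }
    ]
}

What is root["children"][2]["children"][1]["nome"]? "node_760"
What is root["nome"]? "node_392"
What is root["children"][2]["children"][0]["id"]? 681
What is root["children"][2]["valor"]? 78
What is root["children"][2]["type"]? "child"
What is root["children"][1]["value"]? 67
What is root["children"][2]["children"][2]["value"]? 80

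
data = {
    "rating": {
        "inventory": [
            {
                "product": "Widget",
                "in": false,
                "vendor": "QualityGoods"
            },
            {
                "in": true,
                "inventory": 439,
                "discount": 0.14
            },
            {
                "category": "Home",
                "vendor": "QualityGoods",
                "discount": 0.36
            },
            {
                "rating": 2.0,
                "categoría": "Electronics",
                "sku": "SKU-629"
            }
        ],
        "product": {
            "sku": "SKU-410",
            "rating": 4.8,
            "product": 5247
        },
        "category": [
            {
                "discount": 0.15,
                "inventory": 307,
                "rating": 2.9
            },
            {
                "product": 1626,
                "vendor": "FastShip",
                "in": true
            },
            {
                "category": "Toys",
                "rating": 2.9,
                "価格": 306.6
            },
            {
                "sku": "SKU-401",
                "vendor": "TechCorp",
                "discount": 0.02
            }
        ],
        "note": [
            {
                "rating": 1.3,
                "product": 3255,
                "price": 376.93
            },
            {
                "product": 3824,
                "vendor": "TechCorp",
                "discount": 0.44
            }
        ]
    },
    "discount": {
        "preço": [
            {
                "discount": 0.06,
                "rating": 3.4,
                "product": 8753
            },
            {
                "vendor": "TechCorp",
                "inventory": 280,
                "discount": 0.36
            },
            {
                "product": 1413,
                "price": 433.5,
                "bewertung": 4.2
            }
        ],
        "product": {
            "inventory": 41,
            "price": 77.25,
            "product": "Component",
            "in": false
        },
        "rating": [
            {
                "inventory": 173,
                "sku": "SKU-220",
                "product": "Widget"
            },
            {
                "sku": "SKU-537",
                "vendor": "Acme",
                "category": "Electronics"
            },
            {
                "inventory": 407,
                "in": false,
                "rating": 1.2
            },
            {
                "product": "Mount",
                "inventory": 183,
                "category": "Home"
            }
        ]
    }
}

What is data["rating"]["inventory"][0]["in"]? False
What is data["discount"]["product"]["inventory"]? 41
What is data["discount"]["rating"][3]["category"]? "Home"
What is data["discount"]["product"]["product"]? "Component"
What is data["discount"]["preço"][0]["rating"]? 3.4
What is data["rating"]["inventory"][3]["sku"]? "SKU-629"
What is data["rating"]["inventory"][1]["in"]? True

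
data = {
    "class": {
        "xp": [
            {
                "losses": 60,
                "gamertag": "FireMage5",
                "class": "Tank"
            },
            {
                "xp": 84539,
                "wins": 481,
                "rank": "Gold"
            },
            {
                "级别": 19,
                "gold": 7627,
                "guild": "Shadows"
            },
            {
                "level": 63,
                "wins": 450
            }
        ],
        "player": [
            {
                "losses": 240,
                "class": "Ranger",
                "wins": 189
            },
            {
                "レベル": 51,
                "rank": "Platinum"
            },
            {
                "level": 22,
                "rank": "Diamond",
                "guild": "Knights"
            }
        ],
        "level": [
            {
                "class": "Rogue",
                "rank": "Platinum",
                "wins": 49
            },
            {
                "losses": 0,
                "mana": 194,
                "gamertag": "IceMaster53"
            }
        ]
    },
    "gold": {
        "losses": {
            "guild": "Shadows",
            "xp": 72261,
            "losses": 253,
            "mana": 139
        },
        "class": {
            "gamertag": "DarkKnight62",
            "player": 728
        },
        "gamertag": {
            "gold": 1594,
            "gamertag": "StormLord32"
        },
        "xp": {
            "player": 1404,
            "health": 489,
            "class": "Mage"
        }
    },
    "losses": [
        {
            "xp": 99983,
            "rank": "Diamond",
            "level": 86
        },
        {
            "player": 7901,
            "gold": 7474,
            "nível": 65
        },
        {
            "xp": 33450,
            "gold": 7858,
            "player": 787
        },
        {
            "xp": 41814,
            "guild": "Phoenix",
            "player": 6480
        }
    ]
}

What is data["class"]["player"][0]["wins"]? 189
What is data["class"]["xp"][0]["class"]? "Tank"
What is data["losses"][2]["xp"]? 33450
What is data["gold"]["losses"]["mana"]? 139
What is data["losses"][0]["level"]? 86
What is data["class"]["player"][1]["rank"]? "Platinum"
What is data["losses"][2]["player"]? 787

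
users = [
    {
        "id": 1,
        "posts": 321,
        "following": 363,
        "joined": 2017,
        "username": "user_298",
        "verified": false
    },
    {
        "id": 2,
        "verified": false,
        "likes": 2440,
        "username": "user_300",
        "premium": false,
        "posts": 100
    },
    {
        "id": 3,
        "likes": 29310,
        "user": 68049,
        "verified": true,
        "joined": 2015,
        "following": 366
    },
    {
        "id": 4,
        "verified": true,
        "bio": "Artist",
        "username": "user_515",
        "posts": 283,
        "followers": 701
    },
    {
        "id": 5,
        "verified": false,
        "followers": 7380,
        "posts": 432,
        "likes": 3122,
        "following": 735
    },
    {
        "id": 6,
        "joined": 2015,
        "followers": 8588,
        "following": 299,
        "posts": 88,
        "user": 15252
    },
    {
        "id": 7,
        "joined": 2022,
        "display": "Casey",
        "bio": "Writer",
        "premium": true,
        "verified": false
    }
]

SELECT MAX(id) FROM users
7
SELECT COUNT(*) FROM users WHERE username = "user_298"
1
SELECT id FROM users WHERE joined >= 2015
[1, 3, 6, 7]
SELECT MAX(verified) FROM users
True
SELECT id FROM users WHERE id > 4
[5, 6, 7]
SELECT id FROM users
[1, 2, 3, 4, 5, 6, 7]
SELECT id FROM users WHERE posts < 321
[2, 4, 6]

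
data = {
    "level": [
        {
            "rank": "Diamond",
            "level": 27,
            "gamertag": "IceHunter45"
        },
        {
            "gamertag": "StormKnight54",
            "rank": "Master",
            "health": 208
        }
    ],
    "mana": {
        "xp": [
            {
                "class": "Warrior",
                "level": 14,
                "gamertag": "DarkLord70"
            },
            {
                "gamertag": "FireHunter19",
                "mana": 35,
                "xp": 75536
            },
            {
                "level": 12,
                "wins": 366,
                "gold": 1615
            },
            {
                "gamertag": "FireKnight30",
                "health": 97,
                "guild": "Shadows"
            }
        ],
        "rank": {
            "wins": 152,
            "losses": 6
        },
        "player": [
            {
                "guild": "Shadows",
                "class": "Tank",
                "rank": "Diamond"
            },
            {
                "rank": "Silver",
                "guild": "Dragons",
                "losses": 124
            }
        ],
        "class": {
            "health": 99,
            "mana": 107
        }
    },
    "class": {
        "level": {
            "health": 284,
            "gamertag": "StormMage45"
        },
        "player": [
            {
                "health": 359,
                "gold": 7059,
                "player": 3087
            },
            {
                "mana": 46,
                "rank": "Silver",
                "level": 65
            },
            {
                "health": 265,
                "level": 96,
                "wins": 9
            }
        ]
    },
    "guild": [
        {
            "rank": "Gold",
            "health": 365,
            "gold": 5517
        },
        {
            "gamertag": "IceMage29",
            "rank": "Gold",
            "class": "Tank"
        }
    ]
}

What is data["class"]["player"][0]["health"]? 359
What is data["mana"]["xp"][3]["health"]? 97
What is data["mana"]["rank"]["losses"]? 6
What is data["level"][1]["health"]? 208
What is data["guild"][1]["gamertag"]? "IceMage29"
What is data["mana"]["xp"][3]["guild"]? "Shadows"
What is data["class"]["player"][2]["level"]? 96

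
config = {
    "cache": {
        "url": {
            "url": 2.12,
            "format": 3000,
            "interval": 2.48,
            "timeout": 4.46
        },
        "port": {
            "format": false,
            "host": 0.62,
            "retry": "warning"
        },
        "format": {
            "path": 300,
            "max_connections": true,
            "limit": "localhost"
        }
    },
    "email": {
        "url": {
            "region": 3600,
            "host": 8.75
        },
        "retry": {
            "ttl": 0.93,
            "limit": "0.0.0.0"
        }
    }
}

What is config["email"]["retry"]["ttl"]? 0.93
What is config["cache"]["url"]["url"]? 2.12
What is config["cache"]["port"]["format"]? False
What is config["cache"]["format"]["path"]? 300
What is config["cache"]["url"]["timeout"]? 4.46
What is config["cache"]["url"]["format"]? 3000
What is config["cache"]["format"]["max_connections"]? True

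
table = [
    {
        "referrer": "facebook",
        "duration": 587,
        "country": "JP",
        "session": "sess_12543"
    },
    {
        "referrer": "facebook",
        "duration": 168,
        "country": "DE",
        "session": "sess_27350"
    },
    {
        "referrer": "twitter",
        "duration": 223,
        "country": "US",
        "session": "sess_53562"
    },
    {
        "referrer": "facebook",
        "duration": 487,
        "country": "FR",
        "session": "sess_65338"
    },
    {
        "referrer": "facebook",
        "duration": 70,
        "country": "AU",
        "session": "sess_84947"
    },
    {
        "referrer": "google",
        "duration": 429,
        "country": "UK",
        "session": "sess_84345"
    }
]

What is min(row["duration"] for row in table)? 70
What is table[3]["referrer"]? "facebook"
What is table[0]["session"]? "sess_12543"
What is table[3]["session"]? "sess_65338"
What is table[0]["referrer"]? "facebook"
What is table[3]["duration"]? 487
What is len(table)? 6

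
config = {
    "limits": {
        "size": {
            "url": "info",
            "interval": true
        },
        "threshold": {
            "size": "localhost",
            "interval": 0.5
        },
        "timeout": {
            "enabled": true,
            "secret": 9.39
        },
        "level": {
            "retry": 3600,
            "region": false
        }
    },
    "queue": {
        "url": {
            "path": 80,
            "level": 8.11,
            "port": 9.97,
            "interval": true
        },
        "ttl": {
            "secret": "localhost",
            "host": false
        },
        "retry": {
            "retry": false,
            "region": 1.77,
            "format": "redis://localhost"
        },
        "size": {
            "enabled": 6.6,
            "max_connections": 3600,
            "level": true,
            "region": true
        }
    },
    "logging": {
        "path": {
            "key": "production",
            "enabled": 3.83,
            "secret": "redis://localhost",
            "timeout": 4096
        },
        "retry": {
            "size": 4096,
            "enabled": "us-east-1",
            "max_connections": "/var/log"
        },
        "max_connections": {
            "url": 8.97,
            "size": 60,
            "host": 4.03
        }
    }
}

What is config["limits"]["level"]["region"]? False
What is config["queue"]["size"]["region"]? True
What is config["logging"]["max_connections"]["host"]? 4.03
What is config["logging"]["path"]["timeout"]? 4096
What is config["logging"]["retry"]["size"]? 4096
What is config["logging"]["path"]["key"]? "production"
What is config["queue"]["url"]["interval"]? True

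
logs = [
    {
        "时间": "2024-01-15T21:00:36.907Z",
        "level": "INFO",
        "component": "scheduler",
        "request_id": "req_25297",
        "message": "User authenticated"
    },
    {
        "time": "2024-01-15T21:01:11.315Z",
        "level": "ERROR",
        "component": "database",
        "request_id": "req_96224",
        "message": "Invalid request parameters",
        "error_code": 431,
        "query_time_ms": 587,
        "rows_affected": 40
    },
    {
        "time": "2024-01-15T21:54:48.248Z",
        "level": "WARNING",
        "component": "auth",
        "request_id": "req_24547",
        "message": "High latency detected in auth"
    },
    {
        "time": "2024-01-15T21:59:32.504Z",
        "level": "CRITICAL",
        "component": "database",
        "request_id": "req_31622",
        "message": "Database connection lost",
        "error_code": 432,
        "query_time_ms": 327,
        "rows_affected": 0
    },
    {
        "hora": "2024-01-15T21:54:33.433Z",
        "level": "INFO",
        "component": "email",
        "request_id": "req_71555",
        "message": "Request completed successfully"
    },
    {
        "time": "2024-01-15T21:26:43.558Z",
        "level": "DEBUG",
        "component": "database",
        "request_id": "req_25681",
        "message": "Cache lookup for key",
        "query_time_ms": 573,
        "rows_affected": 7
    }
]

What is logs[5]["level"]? "DEBUG"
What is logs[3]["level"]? "CRITICAL"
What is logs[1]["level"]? "ERROR"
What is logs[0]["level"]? "INFO"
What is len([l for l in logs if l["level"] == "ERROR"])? 1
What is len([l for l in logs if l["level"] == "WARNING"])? 1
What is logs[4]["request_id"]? "req_71555"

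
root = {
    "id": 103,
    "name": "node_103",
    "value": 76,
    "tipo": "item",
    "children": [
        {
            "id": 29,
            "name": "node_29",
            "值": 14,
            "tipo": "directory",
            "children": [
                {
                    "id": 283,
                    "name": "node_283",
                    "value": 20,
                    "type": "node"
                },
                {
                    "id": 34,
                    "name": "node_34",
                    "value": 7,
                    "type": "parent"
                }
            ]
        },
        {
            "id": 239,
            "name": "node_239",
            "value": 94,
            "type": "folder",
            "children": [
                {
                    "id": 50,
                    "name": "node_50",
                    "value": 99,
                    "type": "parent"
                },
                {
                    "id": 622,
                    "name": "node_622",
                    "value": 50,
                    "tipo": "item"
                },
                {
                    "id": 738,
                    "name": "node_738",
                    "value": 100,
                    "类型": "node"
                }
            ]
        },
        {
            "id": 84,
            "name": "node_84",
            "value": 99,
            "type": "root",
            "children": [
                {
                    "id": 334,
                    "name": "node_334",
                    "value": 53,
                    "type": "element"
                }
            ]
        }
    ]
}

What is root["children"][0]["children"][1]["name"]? "node_34"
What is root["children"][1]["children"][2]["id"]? 738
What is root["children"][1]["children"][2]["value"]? 100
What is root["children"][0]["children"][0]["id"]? 283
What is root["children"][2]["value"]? 99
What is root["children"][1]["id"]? 239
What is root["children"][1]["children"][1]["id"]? 622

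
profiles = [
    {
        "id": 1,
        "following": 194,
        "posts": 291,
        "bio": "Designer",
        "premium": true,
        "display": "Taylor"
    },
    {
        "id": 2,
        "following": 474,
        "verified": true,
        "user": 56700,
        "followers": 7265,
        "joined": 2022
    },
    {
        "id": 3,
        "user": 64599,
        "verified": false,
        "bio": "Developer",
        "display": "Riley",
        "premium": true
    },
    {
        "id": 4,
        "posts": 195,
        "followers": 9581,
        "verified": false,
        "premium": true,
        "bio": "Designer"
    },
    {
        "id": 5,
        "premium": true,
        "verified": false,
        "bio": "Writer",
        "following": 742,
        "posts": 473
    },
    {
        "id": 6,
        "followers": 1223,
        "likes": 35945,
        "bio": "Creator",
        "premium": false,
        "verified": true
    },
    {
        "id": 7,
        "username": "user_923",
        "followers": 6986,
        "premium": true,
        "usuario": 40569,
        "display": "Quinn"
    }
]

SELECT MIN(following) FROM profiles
194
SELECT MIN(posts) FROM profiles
195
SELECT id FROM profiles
[1, 2, 3, 4, 5, 6, 7]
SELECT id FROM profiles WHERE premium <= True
[1, 3, 4, 5, 6, 7]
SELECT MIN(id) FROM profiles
1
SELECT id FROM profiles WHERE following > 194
[2, 5]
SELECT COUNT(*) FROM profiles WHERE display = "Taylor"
1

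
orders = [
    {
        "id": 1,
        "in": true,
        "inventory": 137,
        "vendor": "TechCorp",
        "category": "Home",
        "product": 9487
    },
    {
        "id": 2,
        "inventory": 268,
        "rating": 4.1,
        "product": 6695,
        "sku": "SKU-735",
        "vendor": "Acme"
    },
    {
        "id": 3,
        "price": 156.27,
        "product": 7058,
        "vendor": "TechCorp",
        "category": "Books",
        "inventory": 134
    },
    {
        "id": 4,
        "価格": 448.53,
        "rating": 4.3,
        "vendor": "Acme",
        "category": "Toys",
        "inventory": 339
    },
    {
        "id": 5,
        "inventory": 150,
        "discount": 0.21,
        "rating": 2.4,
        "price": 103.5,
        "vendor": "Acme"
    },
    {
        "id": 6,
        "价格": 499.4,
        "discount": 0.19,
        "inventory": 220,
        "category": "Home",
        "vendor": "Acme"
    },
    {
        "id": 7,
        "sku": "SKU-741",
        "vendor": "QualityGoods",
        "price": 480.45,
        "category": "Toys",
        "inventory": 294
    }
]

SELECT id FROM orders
[1, 2, 3, 4, 5, 6, 7]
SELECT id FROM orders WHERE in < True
[]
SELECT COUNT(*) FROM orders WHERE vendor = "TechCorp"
2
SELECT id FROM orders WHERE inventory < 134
[]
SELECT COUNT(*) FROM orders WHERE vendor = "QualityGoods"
1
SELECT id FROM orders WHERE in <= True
[1]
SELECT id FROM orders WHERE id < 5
[1, 2, 3, 4]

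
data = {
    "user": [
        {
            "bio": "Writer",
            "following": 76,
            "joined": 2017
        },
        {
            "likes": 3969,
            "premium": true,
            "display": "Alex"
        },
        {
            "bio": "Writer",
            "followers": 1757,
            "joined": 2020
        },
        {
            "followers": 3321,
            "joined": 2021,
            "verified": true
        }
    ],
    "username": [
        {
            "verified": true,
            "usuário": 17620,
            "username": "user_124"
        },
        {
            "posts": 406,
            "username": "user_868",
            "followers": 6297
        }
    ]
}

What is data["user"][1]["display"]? "Alex"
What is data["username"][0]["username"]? "user_124"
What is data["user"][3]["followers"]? 3321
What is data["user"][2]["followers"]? 1757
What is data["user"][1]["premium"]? True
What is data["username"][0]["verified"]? True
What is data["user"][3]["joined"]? 2021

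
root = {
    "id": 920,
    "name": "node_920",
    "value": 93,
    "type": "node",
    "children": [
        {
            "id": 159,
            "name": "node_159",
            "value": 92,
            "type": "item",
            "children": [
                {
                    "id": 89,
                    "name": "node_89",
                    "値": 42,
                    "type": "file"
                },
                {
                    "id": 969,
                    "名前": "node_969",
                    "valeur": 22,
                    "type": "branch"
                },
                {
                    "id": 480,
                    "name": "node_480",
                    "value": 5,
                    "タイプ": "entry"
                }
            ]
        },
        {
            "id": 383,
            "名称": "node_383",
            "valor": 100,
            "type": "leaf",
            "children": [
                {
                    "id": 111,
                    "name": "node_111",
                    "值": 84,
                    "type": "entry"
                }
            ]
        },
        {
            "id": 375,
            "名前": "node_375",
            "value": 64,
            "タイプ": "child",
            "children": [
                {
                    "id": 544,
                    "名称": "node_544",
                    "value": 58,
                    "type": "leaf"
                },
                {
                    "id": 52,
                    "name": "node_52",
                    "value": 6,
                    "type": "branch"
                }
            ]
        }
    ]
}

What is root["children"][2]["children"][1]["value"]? 6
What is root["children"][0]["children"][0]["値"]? 42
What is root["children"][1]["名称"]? "node_383"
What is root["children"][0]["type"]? "item"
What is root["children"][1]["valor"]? 100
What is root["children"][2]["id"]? 375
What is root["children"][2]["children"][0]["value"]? 58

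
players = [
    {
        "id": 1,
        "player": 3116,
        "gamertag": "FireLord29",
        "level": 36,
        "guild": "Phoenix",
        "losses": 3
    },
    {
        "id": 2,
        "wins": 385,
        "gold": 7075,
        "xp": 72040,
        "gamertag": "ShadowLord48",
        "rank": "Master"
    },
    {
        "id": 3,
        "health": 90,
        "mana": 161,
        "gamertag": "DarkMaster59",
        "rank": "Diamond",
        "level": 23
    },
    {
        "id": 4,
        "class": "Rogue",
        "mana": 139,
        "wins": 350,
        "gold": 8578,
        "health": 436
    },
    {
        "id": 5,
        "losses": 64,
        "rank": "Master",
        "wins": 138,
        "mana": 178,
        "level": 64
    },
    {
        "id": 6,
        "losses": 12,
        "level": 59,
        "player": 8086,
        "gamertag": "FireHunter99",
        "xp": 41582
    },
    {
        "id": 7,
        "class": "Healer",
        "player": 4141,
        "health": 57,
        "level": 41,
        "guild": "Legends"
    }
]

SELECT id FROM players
[1, 2, 3, 4, 5, 6, 7]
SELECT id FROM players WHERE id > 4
[5, 6, 7]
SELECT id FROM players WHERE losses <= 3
[1]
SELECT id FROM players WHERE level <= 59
[1, 3, 6, 7]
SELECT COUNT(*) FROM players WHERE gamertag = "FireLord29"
1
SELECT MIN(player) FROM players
3116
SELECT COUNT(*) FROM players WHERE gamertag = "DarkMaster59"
1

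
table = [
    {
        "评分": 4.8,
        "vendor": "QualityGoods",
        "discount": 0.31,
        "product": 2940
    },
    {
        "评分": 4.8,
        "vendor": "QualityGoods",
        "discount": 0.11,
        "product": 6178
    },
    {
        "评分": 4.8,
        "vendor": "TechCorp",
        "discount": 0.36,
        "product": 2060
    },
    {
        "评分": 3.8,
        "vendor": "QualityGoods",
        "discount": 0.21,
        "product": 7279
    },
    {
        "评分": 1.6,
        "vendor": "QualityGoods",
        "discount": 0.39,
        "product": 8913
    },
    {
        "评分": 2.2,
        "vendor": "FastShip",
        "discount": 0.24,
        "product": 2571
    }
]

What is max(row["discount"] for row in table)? 0.39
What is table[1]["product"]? 6178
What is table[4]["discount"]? 0.39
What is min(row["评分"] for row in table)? 1.6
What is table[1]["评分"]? 4.8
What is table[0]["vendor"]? "QualityGoods"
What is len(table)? 6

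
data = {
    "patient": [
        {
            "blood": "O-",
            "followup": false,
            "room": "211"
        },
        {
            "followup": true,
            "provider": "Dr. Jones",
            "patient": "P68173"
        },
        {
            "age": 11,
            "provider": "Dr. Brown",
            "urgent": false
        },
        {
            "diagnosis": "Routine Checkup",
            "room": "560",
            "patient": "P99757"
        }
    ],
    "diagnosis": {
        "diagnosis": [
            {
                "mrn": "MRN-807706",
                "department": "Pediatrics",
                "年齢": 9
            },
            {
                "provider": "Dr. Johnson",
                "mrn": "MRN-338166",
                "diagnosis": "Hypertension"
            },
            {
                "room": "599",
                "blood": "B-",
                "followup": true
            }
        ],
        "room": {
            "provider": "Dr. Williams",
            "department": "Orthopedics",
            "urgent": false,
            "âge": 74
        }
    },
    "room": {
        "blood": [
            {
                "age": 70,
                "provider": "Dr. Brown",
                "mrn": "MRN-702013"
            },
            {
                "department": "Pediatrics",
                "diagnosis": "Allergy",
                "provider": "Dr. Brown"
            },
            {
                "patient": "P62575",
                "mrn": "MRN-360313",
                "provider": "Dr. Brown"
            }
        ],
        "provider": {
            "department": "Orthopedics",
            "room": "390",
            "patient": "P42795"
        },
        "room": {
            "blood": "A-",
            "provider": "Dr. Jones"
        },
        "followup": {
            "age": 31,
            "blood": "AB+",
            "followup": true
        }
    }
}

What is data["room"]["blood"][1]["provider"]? "Dr. Brown"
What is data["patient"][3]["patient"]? "P99757"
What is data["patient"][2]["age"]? 11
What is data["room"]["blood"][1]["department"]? "Pediatrics"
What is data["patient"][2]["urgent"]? False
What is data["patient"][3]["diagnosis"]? "Routine Checkup"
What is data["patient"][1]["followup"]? True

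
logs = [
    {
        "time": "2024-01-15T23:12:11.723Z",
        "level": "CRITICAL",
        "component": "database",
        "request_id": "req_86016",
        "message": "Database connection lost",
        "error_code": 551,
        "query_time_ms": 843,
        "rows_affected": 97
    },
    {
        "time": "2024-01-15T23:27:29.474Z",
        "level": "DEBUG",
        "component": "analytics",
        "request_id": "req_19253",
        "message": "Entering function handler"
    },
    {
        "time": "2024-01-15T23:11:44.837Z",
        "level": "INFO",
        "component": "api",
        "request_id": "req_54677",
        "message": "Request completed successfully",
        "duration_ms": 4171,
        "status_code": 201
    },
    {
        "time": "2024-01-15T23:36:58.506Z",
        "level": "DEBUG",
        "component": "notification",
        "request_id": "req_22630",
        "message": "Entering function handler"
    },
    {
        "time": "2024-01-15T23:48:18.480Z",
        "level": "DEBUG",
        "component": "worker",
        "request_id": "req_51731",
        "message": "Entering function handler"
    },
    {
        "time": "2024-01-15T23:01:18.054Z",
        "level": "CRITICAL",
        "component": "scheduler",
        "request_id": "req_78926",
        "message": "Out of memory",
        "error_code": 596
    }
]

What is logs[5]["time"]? "2024-01-15T23:01:18.054Z"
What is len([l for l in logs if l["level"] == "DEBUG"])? 3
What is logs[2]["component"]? "api"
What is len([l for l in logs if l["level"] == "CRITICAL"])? 2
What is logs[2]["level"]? "INFO"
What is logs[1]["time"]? "2024-01-15T23:27:29.474Z"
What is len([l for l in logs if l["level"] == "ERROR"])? 0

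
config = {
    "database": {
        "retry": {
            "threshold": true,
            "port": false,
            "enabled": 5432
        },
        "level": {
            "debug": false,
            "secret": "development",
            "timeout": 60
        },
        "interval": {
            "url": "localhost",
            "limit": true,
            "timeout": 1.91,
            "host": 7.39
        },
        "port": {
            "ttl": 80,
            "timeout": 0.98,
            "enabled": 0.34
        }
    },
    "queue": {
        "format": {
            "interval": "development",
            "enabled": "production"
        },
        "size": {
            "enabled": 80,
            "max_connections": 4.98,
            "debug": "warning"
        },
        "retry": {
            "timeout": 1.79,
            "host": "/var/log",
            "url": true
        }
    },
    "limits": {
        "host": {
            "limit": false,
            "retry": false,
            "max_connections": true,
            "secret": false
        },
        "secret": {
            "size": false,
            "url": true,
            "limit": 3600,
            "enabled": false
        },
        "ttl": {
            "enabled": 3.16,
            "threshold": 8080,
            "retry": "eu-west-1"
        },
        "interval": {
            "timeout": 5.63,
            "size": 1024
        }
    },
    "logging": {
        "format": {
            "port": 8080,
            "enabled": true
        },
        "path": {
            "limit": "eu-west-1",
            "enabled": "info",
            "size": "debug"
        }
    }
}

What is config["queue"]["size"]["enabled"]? 80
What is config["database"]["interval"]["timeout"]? 1.91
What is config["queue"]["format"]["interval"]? "development"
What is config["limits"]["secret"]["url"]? True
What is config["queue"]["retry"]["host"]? "/var/log"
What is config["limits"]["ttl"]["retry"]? "eu-west-1"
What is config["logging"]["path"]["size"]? "debug"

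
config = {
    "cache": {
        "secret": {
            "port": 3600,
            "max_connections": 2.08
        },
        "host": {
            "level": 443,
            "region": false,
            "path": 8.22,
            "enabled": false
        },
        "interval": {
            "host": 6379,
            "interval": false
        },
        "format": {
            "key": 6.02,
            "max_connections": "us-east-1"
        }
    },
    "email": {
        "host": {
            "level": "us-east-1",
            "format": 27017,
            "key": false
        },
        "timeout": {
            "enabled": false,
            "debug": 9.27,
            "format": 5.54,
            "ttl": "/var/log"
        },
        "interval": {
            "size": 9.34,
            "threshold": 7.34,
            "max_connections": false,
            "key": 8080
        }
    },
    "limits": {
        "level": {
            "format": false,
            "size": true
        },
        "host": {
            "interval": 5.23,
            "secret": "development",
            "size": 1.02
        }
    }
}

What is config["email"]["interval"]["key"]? 8080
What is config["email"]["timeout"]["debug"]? 9.27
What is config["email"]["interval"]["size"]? 9.34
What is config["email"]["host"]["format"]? 27017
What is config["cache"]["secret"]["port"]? 3600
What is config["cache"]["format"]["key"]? 6.02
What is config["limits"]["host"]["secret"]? "development"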